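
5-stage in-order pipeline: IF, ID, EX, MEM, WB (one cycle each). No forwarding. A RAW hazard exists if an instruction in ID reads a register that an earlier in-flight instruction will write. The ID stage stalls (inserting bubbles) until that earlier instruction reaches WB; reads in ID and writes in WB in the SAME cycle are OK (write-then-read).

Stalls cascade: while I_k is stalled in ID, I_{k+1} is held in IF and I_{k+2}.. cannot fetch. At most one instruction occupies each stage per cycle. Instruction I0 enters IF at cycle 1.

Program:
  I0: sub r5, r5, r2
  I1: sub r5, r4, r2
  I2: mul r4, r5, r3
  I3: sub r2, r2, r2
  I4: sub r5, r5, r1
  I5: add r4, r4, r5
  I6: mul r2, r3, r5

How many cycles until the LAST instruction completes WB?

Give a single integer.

I0 sub r5 <- r5,r2: IF@1 ID@2 stall=0 (-) EX@3 MEM@4 WB@5
I1 sub r5 <- r4,r2: IF@2 ID@3 stall=0 (-) EX@4 MEM@5 WB@6
I2 mul r4 <- r5,r3: IF@3 ID@4 stall=2 (RAW on I1.r5 (WB@6)) EX@7 MEM@8 WB@9
I3 sub r2 <- r2,r2: IF@4 ID@7 stall=0 (-) EX@8 MEM@9 WB@10
I4 sub r5 <- r5,r1: IF@7 ID@8 stall=0 (-) EX@9 MEM@10 WB@11
I5 add r4 <- r4,r5: IF@8 ID@9 stall=2 (RAW on I4.r5 (WB@11)) EX@12 MEM@13 WB@14
I6 mul r2 <- r3,r5: IF@9 ID@12 stall=0 (-) EX@13 MEM@14 WB@15

Answer: 15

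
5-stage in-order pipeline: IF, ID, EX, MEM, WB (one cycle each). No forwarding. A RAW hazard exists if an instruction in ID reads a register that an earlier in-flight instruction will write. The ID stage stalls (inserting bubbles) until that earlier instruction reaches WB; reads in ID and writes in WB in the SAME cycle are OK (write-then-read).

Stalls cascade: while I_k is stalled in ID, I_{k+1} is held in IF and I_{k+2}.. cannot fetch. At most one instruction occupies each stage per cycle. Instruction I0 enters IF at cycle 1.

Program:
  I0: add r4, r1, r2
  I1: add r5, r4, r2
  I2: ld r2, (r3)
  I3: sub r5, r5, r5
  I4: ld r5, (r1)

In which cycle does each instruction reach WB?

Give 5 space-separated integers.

I0 add r4 <- r1,r2: IF@1 ID@2 stall=0 (-) EX@3 MEM@4 WB@5
I1 add r5 <- r4,r2: IF@2 ID@3 stall=2 (RAW on I0.r4 (WB@5)) EX@6 MEM@7 WB@8
I2 ld r2 <- r3: IF@3 ID@6 stall=0 (-) EX@7 MEM@8 WB@9
I3 sub r5 <- r5,r5: IF@6 ID@7 stall=1 (RAW on I1.r5 (WB@8)) EX@9 MEM@10 WB@11
I4 ld r5 <- r1: IF@7 ID@9 stall=0 (-) EX@10 MEM@11 WB@12

Answer: 5 8 9 11 12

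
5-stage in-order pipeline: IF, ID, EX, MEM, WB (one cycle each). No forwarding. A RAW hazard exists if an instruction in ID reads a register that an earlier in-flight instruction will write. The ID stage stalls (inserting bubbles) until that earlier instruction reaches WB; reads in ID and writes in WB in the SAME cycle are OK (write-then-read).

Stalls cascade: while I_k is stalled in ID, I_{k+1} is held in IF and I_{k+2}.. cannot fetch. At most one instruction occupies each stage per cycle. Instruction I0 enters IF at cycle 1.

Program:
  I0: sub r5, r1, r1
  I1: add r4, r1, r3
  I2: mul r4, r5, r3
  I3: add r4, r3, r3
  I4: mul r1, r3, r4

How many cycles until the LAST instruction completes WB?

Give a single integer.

Answer: 12

Derivation:
I0 sub r5 <- r1,r1: IF@1 ID@2 stall=0 (-) EX@3 MEM@4 WB@5
I1 add r4 <- r1,r3: IF@2 ID@3 stall=0 (-) EX@4 MEM@5 WB@6
I2 mul r4 <- r5,r3: IF@3 ID@4 stall=1 (RAW on I0.r5 (WB@5)) EX@6 MEM@7 WB@8
I3 add r4 <- r3,r3: IF@4 ID@6 stall=0 (-) EX@7 MEM@8 WB@9
I4 mul r1 <- r3,r4: IF@6 ID@7 stall=2 (RAW on I3.r4 (WB@9)) EX@10 MEM@11 WB@12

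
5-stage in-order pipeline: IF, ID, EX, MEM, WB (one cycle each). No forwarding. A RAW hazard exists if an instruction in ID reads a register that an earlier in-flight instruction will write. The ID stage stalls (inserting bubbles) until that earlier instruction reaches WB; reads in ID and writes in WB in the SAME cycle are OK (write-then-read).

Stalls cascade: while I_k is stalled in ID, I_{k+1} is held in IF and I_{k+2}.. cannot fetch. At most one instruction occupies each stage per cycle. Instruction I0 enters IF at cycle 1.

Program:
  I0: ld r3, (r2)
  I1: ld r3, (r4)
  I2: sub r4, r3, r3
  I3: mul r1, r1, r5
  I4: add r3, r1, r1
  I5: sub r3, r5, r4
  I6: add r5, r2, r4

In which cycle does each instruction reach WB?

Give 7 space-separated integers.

Answer: 5 6 9 10 13 14 15

Derivation:
I0 ld r3 <- r2: IF@1 ID@2 stall=0 (-) EX@3 MEM@4 WB@5
I1 ld r3 <- r4: IF@2 ID@3 stall=0 (-) EX@4 MEM@5 WB@6
I2 sub r4 <- r3,r3: IF@3 ID@4 stall=2 (RAW on I1.r3 (WB@6)) EX@7 MEM@8 WB@9
I3 mul r1 <- r1,r5: IF@4 ID@7 stall=0 (-) EX@8 MEM@9 WB@10
I4 add r3 <- r1,r1: IF@7 ID@8 stall=2 (RAW on I3.r1 (WB@10)) EX@11 MEM@12 WB@13
I5 sub r3 <- r5,r4: IF@8 ID@11 stall=0 (-) EX@12 MEM@13 WB@14
I6 add r5 <- r2,r4: IF@11 ID@12 stall=0 (-) EX@13 MEM@14 WB@15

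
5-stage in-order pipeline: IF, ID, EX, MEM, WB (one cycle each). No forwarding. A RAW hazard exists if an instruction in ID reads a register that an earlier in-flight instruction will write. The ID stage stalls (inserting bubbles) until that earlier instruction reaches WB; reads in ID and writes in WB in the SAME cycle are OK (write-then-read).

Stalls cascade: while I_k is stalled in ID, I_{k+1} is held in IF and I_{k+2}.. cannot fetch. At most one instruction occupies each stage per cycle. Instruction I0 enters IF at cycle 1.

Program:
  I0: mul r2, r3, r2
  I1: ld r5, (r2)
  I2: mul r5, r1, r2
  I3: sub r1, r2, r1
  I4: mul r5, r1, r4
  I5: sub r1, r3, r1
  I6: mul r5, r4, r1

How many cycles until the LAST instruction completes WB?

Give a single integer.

I0 mul r2 <- r3,r2: IF@1 ID@2 stall=0 (-) EX@3 MEM@4 WB@5
I1 ld r5 <- r2: IF@2 ID@3 stall=2 (RAW on I0.r2 (WB@5)) EX@6 MEM@7 WB@8
I2 mul r5 <- r1,r2: IF@3 ID@6 stall=0 (-) EX@7 MEM@8 WB@9
I3 sub r1 <- r2,r1: IF@6 ID@7 stall=0 (-) EX@8 MEM@9 WB@10
I4 mul r5 <- r1,r4: IF@7 ID@8 stall=2 (RAW on I3.r1 (WB@10)) EX@11 MEM@12 WB@13
I5 sub r1 <- r3,r1: IF@8 ID@11 stall=0 (-) EX@12 MEM@13 WB@14
I6 mul r5 <- r4,r1: IF@11 ID@12 stall=2 (RAW on I5.r1 (WB@14)) EX@15 MEM@16 WB@17

Answer: 17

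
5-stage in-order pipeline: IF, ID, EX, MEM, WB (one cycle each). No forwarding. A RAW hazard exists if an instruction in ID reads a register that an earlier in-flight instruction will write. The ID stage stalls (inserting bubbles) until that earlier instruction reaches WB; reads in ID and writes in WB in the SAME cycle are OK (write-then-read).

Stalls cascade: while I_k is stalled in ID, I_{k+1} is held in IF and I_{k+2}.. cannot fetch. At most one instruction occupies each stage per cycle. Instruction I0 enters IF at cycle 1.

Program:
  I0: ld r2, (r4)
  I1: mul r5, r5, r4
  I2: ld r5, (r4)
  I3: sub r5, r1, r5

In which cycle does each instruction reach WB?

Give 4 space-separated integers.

I0 ld r2 <- r4: IF@1 ID@2 stall=0 (-) EX@3 MEM@4 WB@5
I1 mul r5 <- r5,r4: IF@2 ID@3 stall=0 (-) EX@4 MEM@5 WB@6
I2 ld r5 <- r4: IF@3 ID@4 stall=0 (-) EX@5 MEM@6 WB@7
I3 sub r5 <- r1,r5: IF@4 ID@5 stall=2 (RAW on I2.r5 (WB@7)) EX@8 MEM@9 WB@10

Answer: 5 6 7 10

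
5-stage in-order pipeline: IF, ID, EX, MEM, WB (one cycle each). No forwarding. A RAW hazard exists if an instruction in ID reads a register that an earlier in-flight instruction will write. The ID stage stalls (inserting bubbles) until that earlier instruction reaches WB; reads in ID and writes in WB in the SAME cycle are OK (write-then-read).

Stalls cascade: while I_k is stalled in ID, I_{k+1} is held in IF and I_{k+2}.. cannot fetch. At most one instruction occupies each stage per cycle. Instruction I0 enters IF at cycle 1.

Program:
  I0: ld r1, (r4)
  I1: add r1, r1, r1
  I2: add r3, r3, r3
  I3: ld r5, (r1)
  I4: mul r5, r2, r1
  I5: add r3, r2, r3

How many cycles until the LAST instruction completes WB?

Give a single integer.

I0 ld r1 <- r4: IF@1 ID@2 stall=0 (-) EX@3 MEM@4 WB@5
I1 add r1 <- r1,r1: IF@2 ID@3 stall=2 (RAW on I0.r1 (WB@5)) EX@6 MEM@7 WB@8
I2 add r3 <- r3,r3: IF@3 ID@6 stall=0 (-) EX@7 MEM@8 WB@9
I3 ld r5 <- r1: IF@6 ID@7 stall=1 (RAW on I1.r1 (WB@8)) EX@9 MEM@10 WB@11
I4 mul r5 <- r2,r1: IF@7 ID@9 stall=0 (-) EX@10 MEM@11 WB@12
I5 add r3 <- r2,r3: IF@9 ID@10 stall=0 (-) EX@11 MEM@12 WB@13

Answer: 13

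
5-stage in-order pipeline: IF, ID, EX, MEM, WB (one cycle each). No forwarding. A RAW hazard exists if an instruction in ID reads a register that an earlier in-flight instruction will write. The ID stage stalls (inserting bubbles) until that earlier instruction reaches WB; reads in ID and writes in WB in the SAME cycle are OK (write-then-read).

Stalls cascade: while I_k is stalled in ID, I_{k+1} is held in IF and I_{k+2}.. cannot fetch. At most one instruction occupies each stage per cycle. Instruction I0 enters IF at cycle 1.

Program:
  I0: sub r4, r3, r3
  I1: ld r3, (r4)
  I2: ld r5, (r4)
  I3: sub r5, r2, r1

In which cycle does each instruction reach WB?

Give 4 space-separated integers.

Answer: 5 8 9 10

Derivation:
I0 sub r4 <- r3,r3: IF@1 ID@2 stall=0 (-) EX@3 MEM@4 WB@5
I1 ld r3 <- r4: IF@2 ID@3 stall=2 (RAW on I0.r4 (WB@5)) EX@6 MEM@7 WB@8
I2 ld r5 <- r4: IF@3 ID@6 stall=0 (-) EX@7 MEM@8 WB@9
I3 sub r5 <- r2,r1: IF@6 ID@7 stall=0 (-) EX@8 MEM@9 WB@10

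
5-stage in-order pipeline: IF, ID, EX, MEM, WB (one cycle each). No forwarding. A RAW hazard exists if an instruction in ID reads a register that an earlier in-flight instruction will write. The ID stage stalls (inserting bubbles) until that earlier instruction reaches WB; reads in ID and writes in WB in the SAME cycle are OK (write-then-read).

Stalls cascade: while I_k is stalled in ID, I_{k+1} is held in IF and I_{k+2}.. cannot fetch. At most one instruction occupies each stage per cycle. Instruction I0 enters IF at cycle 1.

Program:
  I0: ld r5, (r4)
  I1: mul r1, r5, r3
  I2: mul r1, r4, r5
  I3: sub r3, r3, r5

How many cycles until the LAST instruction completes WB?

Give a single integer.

I0 ld r5 <- r4: IF@1 ID@2 stall=0 (-) EX@3 MEM@4 WB@5
I1 mul r1 <- r5,r3: IF@2 ID@3 stall=2 (RAW on I0.r5 (WB@5)) EX@6 MEM@7 WB@8
I2 mul r1 <- r4,r5: IF@3 ID@6 stall=0 (-) EX@7 MEM@8 WB@9
I3 sub r3 <- r3,r5: IF@6 ID@7 stall=0 (-) EX@8 MEM@9 WB@10

Answer: 10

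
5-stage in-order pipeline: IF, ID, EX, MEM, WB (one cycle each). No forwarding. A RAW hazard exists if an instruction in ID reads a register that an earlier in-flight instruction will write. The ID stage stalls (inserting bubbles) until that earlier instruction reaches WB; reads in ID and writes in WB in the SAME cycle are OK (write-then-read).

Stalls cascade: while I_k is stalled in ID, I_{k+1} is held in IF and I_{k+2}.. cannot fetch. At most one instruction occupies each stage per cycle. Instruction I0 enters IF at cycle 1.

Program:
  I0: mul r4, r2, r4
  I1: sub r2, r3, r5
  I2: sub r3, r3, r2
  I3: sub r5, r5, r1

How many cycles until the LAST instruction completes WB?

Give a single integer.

Answer: 10

Derivation:
I0 mul r4 <- r2,r4: IF@1 ID@2 stall=0 (-) EX@3 MEM@4 WB@5
I1 sub r2 <- r3,r5: IF@2 ID@3 stall=0 (-) EX@4 MEM@5 WB@6
I2 sub r3 <- r3,r2: IF@3 ID@4 stall=2 (RAW on I1.r2 (WB@6)) EX@7 MEM@8 WB@9
I3 sub r5 <- r5,r1: IF@4 ID@7 stall=0 (-) EX@8 MEM@9 WB@10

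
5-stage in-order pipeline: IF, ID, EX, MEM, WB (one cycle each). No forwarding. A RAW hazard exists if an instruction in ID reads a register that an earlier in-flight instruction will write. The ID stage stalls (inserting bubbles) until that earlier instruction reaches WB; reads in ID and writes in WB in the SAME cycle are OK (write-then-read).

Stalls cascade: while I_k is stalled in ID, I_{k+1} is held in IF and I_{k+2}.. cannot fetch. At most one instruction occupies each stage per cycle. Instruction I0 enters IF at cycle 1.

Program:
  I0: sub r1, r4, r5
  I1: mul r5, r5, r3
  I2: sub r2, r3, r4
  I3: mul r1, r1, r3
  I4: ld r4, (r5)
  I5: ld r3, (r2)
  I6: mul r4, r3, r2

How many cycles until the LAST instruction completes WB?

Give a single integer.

I0 sub r1 <- r4,r5: IF@1 ID@2 stall=0 (-) EX@3 MEM@4 WB@5
I1 mul r5 <- r5,r3: IF@2 ID@3 stall=0 (-) EX@4 MEM@5 WB@6
I2 sub r2 <- r3,r4: IF@3 ID@4 stall=0 (-) EX@5 MEM@6 WB@7
I3 mul r1 <- r1,r3: IF@4 ID@5 stall=0 (-) EX@6 MEM@7 WB@8
I4 ld r4 <- r5: IF@5 ID@6 stall=0 (-) EX@7 MEM@8 WB@9
I5 ld r3 <- r2: IF@6 ID@7 stall=0 (-) EX@8 MEM@9 WB@10
I6 mul r4 <- r3,r2: IF@7 ID@8 stall=2 (RAW on I5.r3 (WB@10)) EX@11 MEM@12 WB@13

Answer: 13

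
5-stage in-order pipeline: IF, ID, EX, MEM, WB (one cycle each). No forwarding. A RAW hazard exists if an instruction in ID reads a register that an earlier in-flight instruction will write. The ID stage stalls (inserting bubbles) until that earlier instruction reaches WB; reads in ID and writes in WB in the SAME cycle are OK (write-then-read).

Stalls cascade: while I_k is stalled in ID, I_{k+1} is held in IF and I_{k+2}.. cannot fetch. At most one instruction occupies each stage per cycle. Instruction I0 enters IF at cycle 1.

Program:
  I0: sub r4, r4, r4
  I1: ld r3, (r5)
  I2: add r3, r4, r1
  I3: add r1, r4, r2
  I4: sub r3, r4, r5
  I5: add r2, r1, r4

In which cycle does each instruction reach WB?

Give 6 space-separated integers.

Answer: 5 6 8 9 10 12

Derivation:
I0 sub r4 <- r4,r4: IF@1 ID@2 stall=0 (-) EX@3 MEM@4 WB@5
I1 ld r3 <- r5: IF@2 ID@3 stall=0 (-) EX@4 MEM@5 WB@6
I2 add r3 <- r4,r1: IF@3 ID@4 stall=1 (RAW on I0.r4 (WB@5)) EX@6 MEM@7 WB@8
I3 add r1 <- r4,r2: IF@4 ID@6 stall=0 (-) EX@7 MEM@8 WB@9
I4 sub r3 <- r4,r5: IF@6 ID@7 stall=0 (-) EX@8 MEM@9 WB@10
I5 add r2 <- r1,r4: IF@7 ID@8 stall=1 (RAW on I3.r1 (WB@9)) EX@10 MEM@11 WB@12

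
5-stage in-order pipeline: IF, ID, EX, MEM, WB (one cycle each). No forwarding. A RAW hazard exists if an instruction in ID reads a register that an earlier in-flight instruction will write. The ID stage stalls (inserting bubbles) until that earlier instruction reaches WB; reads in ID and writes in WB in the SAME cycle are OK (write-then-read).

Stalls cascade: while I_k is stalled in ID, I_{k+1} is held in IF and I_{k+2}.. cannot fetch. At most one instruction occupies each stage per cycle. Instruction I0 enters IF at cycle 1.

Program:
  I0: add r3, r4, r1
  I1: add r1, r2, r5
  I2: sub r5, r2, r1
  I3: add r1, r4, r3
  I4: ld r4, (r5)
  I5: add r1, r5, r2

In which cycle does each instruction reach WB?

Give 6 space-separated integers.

Answer: 5 6 9 10 12 13

Derivation:
I0 add r3 <- r4,r1: IF@1 ID@2 stall=0 (-) EX@3 MEM@4 WB@5
I1 add r1 <- r2,r5: IF@2 ID@3 stall=0 (-) EX@4 MEM@5 WB@6
I2 sub r5 <- r2,r1: IF@3 ID@4 stall=2 (RAW on I1.r1 (WB@6)) EX@7 MEM@8 WB@9
I3 add r1 <- r4,r3: IF@4 ID@7 stall=0 (-) EX@8 MEM@9 WB@10
I4 ld r4 <- r5: IF@7 ID@8 stall=1 (RAW on I2.r5 (WB@9)) EX@10 MEM@11 WB@12
I5 add r1 <- r5,r2: IF@8 ID@10 stall=0 (-) EX@11 MEM@12 WB@13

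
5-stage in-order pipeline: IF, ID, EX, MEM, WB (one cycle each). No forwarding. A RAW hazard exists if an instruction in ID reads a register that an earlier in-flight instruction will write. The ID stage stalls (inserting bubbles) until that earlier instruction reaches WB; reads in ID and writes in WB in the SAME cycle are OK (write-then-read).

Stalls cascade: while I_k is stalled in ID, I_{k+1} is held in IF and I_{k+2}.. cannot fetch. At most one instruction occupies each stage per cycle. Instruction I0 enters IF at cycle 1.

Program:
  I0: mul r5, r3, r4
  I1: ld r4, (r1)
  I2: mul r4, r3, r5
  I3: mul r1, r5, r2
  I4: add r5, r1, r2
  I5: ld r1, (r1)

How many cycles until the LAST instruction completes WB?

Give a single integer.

I0 mul r5 <- r3,r4: IF@1 ID@2 stall=0 (-) EX@3 MEM@4 WB@5
I1 ld r4 <- r1: IF@2 ID@3 stall=0 (-) EX@4 MEM@5 WB@6
I2 mul r4 <- r3,r5: IF@3 ID@4 stall=1 (RAW on I0.r5 (WB@5)) EX@6 MEM@7 WB@8
I3 mul r1 <- r5,r2: IF@4 ID@6 stall=0 (-) EX@7 MEM@8 WB@9
I4 add r5 <- r1,r2: IF@6 ID@7 stall=2 (RAW on I3.r1 (WB@9)) EX@10 MEM@11 WB@12
I5 ld r1 <- r1: IF@7 ID@10 stall=0 (-) EX@11 MEM@12 WB@13

Answer: 13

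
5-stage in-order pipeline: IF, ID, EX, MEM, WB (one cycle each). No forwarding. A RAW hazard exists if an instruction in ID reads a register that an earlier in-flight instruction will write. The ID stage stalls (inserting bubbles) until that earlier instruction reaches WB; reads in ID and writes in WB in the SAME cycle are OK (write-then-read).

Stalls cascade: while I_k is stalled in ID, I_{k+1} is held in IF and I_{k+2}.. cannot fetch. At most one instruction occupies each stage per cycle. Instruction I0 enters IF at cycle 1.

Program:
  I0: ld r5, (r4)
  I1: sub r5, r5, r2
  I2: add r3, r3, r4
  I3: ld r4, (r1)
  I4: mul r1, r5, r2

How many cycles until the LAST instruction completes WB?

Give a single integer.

Answer: 11

Derivation:
I0 ld r5 <- r4: IF@1 ID@2 stall=0 (-) EX@3 MEM@4 WB@5
I1 sub r5 <- r5,r2: IF@2 ID@3 stall=2 (RAW on I0.r5 (WB@5)) EX@6 MEM@7 WB@8
I2 add r3 <- r3,r4: IF@3 ID@6 stall=0 (-) EX@7 MEM@8 WB@9
I3 ld r4 <- r1: IF@6 ID@7 stall=0 (-) EX@8 MEM@9 WB@10
I4 mul r1 <- r5,r2: IF@7 ID@8 stall=0 (-) EX@9 MEM@10 WB@11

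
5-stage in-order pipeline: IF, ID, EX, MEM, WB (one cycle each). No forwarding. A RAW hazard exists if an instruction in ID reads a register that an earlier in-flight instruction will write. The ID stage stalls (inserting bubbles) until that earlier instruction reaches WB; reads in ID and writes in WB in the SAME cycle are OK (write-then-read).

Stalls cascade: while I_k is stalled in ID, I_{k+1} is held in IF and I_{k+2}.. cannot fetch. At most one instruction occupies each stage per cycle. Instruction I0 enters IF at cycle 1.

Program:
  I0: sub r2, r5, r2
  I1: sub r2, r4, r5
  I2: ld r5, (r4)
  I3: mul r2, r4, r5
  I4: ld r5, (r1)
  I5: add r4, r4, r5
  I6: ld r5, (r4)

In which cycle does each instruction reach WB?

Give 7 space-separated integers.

I0 sub r2 <- r5,r2: IF@1 ID@2 stall=0 (-) EX@3 MEM@4 WB@5
I1 sub r2 <- r4,r5: IF@2 ID@3 stall=0 (-) EX@4 MEM@5 WB@6
I2 ld r5 <- r4: IF@3 ID@4 stall=0 (-) EX@5 MEM@6 WB@7
I3 mul r2 <- r4,r5: IF@4 ID@5 stall=2 (RAW on I2.r5 (WB@7)) EX@8 MEM@9 WB@10
I4 ld r5 <- r1: IF@5 ID@8 stall=0 (-) EX@9 MEM@10 WB@11
I5 add r4 <- r4,r5: IF@8 ID@9 stall=2 (RAW on I4.r5 (WB@11)) EX@12 MEM@13 WB@14
I6 ld r5 <- r4: IF@9 ID@12 stall=2 (RAW on I5.r4 (WB@14)) EX@15 MEM@16 WB@17

Answer: 5 6 7 10 11 14 17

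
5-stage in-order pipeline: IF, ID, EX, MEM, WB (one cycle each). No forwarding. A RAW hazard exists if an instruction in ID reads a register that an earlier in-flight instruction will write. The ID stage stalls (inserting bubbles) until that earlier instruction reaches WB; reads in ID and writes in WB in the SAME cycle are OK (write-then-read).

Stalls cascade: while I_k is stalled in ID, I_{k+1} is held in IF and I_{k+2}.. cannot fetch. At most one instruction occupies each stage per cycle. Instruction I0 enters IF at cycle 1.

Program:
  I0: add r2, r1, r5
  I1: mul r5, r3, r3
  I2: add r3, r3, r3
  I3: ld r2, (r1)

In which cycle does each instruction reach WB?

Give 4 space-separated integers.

Answer: 5 6 7 8

Derivation:
I0 add r2 <- r1,r5: IF@1 ID@2 stall=0 (-) EX@3 MEM@4 WB@5
I1 mul r5 <- r3,r3: IF@2 ID@3 stall=0 (-) EX@4 MEM@5 WB@6
I2 add r3 <- r3,r3: IF@3 ID@4 stall=0 (-) EX@5 MEM@6 WB@7
I3 ld r2 <- r1: IF@4 ID@5 stall=0 (-) EX@6 MEM@7 WB@8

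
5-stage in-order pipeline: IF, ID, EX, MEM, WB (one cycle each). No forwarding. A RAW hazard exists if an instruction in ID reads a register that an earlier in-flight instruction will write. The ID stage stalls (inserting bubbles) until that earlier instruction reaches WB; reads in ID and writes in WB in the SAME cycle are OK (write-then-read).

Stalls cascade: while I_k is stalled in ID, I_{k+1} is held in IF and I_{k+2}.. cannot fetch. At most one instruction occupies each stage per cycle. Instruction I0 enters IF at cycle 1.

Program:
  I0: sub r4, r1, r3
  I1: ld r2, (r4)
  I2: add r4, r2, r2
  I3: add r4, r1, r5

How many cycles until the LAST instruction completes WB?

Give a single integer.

I0 sub r4 <- r1,r3: IF@1 ID@2 stall=0 (-) EX@3 MEM@4 WB@5
I1 ld r2 <- r4: IF@2 ID@3 stall=2 (RAW on I0.r4 (WB@5)) EX@6 MEM@7 WB@8
I2 add r4 <- r2,r2: IF@3 ID@6 stall=2 (RAW on I1.r2 (WB@8)) EX@9 MEM@10 WB@11
I3 add r4 <- r1,r5: IF@6 ID@9 stall=0 (-) EX@10 MEM@11 WB@12

Answer: 12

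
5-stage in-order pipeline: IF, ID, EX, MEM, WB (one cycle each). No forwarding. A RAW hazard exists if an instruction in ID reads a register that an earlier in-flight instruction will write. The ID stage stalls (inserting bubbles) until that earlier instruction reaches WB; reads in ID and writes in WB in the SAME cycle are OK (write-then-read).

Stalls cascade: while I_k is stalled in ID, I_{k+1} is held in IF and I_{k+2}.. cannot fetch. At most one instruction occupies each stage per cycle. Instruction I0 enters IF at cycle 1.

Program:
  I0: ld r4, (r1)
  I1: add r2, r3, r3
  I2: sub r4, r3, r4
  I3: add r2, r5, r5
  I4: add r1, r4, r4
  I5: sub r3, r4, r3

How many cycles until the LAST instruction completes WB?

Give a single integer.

Answer: 12

Derivation:
I0 ld r4 <- r1: IF@1 ID@2 stall=0 (-) EX@3 MEM@4 WB@5
I1 add r2 <- r3,r3: IF@2 ID@3 stall=0 (-) EX@4 MEM@5 WB@6
I2 sub r4 <- r3,r4: IF@3 ID@4 stall=1 (RAW on I0.r4 (WB@5)) EX@6 MEM@7 WB@8
I3 add r2 <- r5,r5: IF@4 ID@6 stall=0 (-) EX@7 MEM@8 WB@9
I4 add r1 <- r4,r4: IF@6 ID@7 stall=1 (RAW on I2.r4 (WB@8)) EX@9 MEM@10 WB@11
I5 sub r3 <- r4,r3: IF@7 ID@9 stall=0 (-) EX@10 MEM@11 WB@12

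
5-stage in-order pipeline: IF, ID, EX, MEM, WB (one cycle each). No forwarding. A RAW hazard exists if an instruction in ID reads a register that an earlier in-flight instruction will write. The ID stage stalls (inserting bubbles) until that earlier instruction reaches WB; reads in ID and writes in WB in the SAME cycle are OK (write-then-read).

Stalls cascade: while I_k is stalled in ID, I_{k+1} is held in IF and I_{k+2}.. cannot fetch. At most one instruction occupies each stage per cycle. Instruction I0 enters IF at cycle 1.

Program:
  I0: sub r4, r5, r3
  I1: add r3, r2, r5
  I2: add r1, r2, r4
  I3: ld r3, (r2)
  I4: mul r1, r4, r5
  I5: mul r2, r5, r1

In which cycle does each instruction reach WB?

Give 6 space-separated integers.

I0 sub r4 <- r5,r3: IF@1 ID@2 stall=0 (-) EX@3 MEM@4 WB@5
I1 add r3 <- r2,r5: IF@2 ID@3 stall=0 (-) EX@4 MEM@5 WB@6
I2 add r1 <- r2,r4: IF@3 ID@4 stall=1 (RAW on I0.r4 (WB@5)) EX@6 MEM@7 WB@8
I3 ld r3 <- r2: IF@4 ID@6 stall=0 (-) EX@7 MEM@8 WB@9
I4 mul r1 <- r4,r5: IF@6 ID@7 stall=0 (-) EX@8 MEM@9 WB@10
I5 mul r2 <- r5,r1: IF@7 ID@8 stall=2 (RAW on I4.r1 (WB@10)) EX@11 MEM@12 WB@13

Answer: 5 6 8 9 10 13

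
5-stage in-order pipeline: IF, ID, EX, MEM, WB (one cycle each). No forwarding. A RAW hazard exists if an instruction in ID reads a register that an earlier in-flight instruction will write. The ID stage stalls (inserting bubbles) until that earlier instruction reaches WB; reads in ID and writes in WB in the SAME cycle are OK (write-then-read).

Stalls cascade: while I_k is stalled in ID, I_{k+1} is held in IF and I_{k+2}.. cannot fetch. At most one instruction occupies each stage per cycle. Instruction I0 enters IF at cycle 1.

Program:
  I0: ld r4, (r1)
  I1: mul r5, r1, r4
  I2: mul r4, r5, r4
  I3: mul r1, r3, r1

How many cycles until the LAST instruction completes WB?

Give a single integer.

I0 ld r4 <- r1: IF@1 ID@2 stall=0 (-) EX@3 MEM@4 WB@5
I1 mul r5 <- r1,r4: IF@2 ID@3 stall=2 (RAW on I0.r4 (WB@5)) EX@6 MEM@7 WB@8
I2 mul r4 <- r5,r4: IF@3 ID@6 stall=2 (RAW on I1.r5 (WB@8)) EX@9 MEM@10 WB@11
I3 mul r1 <- r3,r1: IF@6 ID@9 stall=0 (-) EX@10 MEM@11 WB@12

Answer: 12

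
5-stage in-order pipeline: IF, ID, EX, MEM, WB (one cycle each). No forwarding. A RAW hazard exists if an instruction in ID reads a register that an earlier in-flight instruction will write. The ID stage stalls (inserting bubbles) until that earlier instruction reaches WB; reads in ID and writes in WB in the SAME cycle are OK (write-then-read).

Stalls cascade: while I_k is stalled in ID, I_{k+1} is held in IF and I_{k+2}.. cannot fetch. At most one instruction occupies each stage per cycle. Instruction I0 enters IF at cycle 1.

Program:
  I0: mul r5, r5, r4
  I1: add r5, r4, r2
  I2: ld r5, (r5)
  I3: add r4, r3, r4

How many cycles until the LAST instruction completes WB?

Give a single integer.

Answer: 10

Derivation:
I0 mul r5 <- r5,r4: IF@1 ID@2 stall=0 (-) EX@3 MEM@4 WB@5
I1 add r5 <- r4,r2: IF@2 ID@3 stall=0 (-) EX@4 MEM@5 WB@6
I2 ld r5 <- r5: IF@3 ID@4 stall=2 (RAW on I1.r5 (WB@6)) EX@7 MEM@8 WB@9
I3 add r4 <- r3,r4: IF@4 ID@7 stall=0 (-) EX@8 MEM@9 WB@10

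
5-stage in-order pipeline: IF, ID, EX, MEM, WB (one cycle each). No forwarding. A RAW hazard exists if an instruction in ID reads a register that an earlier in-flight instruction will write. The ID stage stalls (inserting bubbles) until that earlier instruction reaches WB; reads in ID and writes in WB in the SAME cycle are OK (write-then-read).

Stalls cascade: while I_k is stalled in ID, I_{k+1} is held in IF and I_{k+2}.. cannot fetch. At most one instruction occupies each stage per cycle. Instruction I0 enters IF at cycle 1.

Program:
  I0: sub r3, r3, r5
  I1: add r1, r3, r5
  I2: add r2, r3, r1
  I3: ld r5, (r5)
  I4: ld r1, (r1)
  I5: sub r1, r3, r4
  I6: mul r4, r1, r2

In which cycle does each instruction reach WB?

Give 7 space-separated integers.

I0 sub r3 <- r3,r5: IF@1 ID@2 stall=0 (-) EX@3 MEM@4 WB@5
I1 add r1 <- r3,r5: IF@2 ID@3 stall=2 (RAW on I0.r3 (WB@5)) EX@6 MEM@7 WB@8
I2 add r2 <- r3,r1: IF@3 ID@6 stall=2 (RAW on I1.r1 (WB@8)) EX@9 MEM@10 WB@11
I3 ld r5 <- r5: IF@6 ID@9 stall=0 (-) EX@10 MEM@11 WB@12
I4 ld r1 <- r1: IF@9 ID@10 stall=0 (-) EX@11 MEM@12 WB@13
I5 sub r1 <- r3,r4: IF@10 ID@11 stall=0 (-) EX@12 MEM@13 WB@14
I6 mul r4 <- r1,r2: IF@11 ID@12 stall=2 (RAW on I5.r1 (WB@14)) EX@15 MEM@16 WB@17

Answer: 5 8 11 12 13 14 17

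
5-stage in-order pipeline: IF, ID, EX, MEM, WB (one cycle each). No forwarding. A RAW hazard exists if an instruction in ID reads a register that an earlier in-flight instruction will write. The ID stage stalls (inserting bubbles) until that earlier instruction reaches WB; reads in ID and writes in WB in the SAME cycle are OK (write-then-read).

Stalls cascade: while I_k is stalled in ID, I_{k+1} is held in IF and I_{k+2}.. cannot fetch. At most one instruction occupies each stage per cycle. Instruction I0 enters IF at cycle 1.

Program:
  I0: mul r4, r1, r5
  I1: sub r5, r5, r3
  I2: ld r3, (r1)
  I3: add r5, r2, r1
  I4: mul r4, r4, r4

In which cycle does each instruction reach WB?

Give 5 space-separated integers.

Answer: 5 6 7 8 9

Derivation:
I0 mul r4 <- r1,r5: IF@1 ID@2 stall=0 (-) EX@3 MEM@4 WB@5
I1 sub r5 <- r5,r3: IF@2 ID@3 stall=0 (-) EX@4 MEM@5 WB@6
I2 ld r3 <- r1: IF@3 ID@4 stall=0 (-) EX@5 MEM@6 WB@7
I3 add r5 <- r2,r1: IF@4 ID@5 stall=0 (-) EX@6 MEM@7 WB@8
I4 mul r4 <- r4,r4: IF@5 ID@6 stall=0 (-) EX@7 MEM@8 WB@9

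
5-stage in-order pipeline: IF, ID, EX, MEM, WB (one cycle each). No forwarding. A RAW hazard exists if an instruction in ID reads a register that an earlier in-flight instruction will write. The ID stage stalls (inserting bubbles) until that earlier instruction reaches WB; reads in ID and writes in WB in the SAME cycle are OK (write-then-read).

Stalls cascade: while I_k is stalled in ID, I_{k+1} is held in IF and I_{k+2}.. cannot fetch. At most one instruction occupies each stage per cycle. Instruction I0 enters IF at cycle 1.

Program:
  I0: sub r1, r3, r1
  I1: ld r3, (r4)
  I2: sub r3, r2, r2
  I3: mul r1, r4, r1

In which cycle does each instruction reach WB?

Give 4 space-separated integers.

Answer: 5 6 7 8

Derivation:
I0 sub r1 <- r3,r1: IF@1 ID@2 stall=0 (-) EX@3 MEM@4 WB@5
I1 ld r3 <- r4: IF@2 ID@3 stall=0 (-) EX@4 MEM@5 WB@6
I2 sub r3 <- r2,r2: IF@3 ID@4 stall=0 (-) EX@5 MEM@6 WB@7
I3 mul r1 <- r4,r1: IF@4 ID@5 stall=0 (-) EX@6 MEM@7 WB@8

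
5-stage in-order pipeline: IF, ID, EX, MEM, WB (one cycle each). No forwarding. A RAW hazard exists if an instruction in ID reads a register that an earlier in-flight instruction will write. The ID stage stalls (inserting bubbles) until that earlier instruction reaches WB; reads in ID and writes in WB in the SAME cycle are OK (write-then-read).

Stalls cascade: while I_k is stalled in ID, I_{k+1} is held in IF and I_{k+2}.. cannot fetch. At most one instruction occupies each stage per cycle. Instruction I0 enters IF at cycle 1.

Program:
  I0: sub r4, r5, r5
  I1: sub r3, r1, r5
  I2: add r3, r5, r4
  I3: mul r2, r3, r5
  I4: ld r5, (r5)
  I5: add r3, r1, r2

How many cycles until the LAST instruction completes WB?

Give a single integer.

I0 sub r4 <- r5,r5: IF@1 ID@2 stall=0 (-) EX@3 MEM@4 WB@5
I1 sub r3 <- r1,r5: IF@2 ID@3 stall=0 (-) EX@4 MEM@5 WB@6
I2 add r3 <- r5,r4: IF@3 ID@4 stall=1 (RAW on I0.r4 (WB@5)) EX@6 MEM@7 WB@8
I3 mul r2 <- r3,r5: IF@4 ID@6 stall=2 (RAW on I2.r3 (WB@8)) EX@9 MEM@10 WB@11
I4 ld r5 <- r5: IF@6 ID@9 stall=0 (-) EX@10 MEM@11 WB@12
I5 add r3 <- r1,r2: IF@9 ID@10 stall=1 (RAW on I3.r2 (WB@11)) EX@12 MEM@13 WB@14

Answer: 14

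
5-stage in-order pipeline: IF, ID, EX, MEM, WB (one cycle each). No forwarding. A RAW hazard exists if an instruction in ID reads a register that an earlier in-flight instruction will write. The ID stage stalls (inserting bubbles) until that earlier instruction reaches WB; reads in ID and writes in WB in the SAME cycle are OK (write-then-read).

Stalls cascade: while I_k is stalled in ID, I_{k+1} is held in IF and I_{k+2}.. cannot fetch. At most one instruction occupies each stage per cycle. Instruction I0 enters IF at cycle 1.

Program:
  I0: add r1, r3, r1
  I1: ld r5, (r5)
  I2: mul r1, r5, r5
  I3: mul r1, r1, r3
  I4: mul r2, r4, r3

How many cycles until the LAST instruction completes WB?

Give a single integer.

Answer: 13

Derivation:
I0 add r1 <- r3,r1: IF@1 ID@2 stall=0 (-) EX@3 MEM@4 WB@5
I1 ld r5 <- r5: IF@2 ID@3 stall=0 (-) EX@4 MEM@5 WB@6
I2 mul r1 <- r5,r5: IF@3 ID@4 stall=2 (RAW on I1.r5 (WB@6)) EX@7 MEM@8 WB@9
I3 mul r1 <- r1,r3: IF@4 ID@7 stall=2 (RAW on I2.r1 (WB@9)) EX@10 MEM@11 WB@12
I4 mul r2 <- r4,r3: IF@7 ID@10 stall=0 (-) EX@11 MEM@12 WB@13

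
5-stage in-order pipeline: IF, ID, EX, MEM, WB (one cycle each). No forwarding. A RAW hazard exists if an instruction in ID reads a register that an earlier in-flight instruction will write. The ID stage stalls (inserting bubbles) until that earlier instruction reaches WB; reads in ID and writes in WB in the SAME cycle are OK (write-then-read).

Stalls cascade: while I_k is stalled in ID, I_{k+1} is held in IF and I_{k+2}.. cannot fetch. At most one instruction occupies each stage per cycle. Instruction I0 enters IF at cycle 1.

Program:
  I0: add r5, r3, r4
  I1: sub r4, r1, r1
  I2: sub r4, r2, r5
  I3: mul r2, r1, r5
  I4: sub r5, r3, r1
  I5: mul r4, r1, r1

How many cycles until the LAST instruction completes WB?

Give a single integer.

I0 add r5 <- r3,r4: IF@1 ID@2 stall=0 (-) EX@3 MEM@4 WB@5
I1 sub r4 <- r1,r1: IF@2 ID@3 stall=0 (-) EX@4 MEM@5 WB@6
I2 sub r4 <- r2,r5: IF@3 ID@4 stall=1 (RAW on I0.r5 (WB@5)) EX@6 MEM@7 WB@8
I3 mul r2 <- r1,r5: IF@4 ID@6 stall=0 (-) EX@7 MEM@8 WB@9
I4 sub r5 <- r3,r1: IF@6 ID@7 stall=0 (-) EX@8 MEM@9 WB@10
I5 mul r4 <- r1,r1: IF@7 ID@8 stall=0 (-) EX@9 MEM@10 WB@11

Answer: 11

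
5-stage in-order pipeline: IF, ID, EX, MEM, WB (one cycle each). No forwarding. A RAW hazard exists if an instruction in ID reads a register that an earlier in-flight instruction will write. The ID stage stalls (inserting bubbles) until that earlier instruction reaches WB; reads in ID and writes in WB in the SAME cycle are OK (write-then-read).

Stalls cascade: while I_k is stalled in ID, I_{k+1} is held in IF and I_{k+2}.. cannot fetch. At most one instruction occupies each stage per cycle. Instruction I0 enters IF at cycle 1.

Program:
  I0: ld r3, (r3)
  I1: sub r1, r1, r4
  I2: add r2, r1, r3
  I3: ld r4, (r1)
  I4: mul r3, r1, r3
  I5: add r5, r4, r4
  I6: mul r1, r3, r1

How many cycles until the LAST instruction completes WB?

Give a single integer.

Answer: 14

Derivation:
I0 ld r3 <- r3: IF@1 ID@2 stall=0 (-) EX@3 MEM@4 WB@5
I1 sub r1 <- r1,r4: IF@2 ID@3 stall=0 (-) EX@4 MEM@5 WB@6
I2 add r2 <- r1,r3: IF@3 ID@4 stall=2 (RAW on I1.r1 (WB@6)) EX@7 MEM@8 WB@9
I3 ld r4 <- r1: IF@4 ID@7 stall=0 (-) EX@8 MEM@9 WB@10
I4 mul r3 <- r1,r3: IF@7 ID@8 stall=0 (-) EX@9 MEM@10 WB@11
I5 add r5 <- r4,r4: IF@8 ID@9 stall=1 (RAW on I3.r4 (WB@10)) EX@11 MEM@12 WB@13
I6 mul r1 <- r3,r1: IF@9 ID@11 stall=0 (-) EX@12 MEM@13 WB@14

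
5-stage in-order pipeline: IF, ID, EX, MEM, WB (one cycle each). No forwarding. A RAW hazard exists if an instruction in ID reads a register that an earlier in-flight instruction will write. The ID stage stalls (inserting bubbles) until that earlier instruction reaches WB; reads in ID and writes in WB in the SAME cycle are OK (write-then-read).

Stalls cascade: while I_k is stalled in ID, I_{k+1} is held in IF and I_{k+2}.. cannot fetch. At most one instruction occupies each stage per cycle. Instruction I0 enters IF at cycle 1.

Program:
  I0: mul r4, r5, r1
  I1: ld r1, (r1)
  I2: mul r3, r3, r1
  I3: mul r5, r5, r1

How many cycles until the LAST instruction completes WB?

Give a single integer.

I0 mul r4 <- r5,r1: IF@1 ID@2 stall=0 (-) EX@3 MEM@4 WB@5
I1 ld r1 <- r1: IF@2 ID@3 stall=0 (-) EX@4 MEM@5 WB@6
I2 mul r3 <- r3,r1: IF@3 ID@4 stall=2 (RAW on I1.r1 (WB@6)) EX@7 MEM@8 WB@9
I3 mul r5 <- r5,r1: IF@4 ID@7 stall=0 (-) EX@8 MEM@9 WB@10

Answer: 10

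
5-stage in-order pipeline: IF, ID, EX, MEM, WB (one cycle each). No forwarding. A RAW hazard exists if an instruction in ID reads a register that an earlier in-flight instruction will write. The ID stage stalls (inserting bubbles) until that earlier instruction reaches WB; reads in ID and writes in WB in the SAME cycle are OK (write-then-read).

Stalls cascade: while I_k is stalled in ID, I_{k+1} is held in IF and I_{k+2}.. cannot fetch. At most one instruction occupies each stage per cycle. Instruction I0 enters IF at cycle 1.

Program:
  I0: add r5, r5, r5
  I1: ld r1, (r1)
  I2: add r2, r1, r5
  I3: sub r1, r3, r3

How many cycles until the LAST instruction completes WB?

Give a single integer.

Answer: 10

Derivation:
I0 add r5 <- r5,r5: IF@1 ID@2 stall=0 (-) EX@3 MEM@4 WB@5
I1 ld r1 <- r1: IF@2 ID@3 stall=0 (-) EX@4 MEM@5 WB@6
I2 add r2 <- r1,r5: IF@3 ID@4 stall=2 (RAW on I1.r1 (WB@6)) EX@7 MEM@8 WB@9
I3 sub r1 <- r3,r3: IF@4 ID@7 stall=0 (-) EX@8 MEM@9 WB@10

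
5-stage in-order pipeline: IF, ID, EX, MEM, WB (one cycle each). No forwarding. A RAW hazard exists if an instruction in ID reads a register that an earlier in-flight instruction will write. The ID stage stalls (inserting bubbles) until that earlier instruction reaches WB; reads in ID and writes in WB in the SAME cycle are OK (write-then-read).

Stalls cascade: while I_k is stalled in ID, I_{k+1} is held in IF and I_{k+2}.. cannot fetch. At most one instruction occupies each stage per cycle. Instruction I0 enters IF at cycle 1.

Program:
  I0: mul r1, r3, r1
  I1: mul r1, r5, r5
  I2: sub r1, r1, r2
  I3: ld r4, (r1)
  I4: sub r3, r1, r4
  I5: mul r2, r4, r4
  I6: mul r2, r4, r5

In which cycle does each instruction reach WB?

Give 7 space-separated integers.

I0 mul r1 <- r3,r1: IF@1 ID@2 stall=0 (-) EX@3 MEM@4 WB@5
I1 mul r1 <- r5,r5: IF@2 ID@3 stall=0 (-) EX@4 MEM@5 WB@6
I2 sub r1 <- r1,r2: IF@3 ID@4 stall=2 (RAW on I1.r1 (WB@6)) EX@7 MEM@8 WB@9
I3 ld r4 <- r1: IF@4 ID@7 stall=2 (RAW on I2.r1 (WB@9)) EX@10 MEM@11 WB@12
I4 sub r3 <- r1,r4: IF@7 ID@10 stall=2 (RAW on I3.r4 (WB@12)) EX@13 MEM@14 WB@15
I5 mul r2 <- r4,r4: IF@10 ID@13 stall=0 (-) EX@14 MEM@15 WB@16
I6 mul r2 <- r4,r5: IF@13 ID@14 stall=0 (-) EX@15 MEM@16 WB@17

Answer: 5 6 9 12 15 16 17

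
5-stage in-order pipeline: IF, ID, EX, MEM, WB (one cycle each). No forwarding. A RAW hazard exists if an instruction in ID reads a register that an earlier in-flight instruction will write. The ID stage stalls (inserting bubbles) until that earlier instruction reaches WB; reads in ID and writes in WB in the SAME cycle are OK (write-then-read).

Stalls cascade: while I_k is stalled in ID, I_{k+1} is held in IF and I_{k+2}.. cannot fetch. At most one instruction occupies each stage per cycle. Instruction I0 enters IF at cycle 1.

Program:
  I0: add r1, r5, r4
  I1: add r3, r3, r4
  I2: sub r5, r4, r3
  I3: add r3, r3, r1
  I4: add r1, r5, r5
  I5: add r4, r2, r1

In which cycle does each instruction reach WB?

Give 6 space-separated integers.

I0 add r1 <- r5,r4: IF@1 ID@2 stall=0 (-) EX@3 MEM@4 WB@5
I1 add r3 <- r3,r4: IF@2 ID@3 stall=0 (-) EX@4 MEM@5 WB@6
I2 sub r5 <- r4,r3: IF@3 ID@4 stall=2 (RAW on I1.r3 (WB@6)) EX@7 MEM@8 WB@9
I3 add r3 <- r3,r1: IF@4 ID@7 stall=0 (-) EX@8 MEM@9 WB@10
I4 add r1 <- r5,r5: IF@7 ID@8 stall=1 (RAW on I2.r5 (WB@9)) EX@10 MEM@11 WB@12
I5 add r4 <- r2,r1: IF@8 ID@10 stall=2 (RAW on I4.r1 (WB@12)) EX@13 MEM@14 WB@15

Answer: 5 6 9 10 12 15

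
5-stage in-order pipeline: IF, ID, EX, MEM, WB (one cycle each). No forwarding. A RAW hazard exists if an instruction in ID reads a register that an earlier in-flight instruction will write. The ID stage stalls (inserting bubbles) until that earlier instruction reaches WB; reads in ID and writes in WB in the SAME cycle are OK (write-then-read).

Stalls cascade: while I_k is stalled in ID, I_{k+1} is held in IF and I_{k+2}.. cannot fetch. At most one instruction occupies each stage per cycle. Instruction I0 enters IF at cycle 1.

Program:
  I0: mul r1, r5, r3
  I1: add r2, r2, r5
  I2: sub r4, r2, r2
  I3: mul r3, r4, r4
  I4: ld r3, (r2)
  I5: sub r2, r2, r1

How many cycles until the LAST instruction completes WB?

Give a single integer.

Answer: 14

Derivation:
I0 mul r1 <- r5,r3: IF@1 ID@2 stall=0 (-) EX@3 MEM@4 WB@5
I1 add r2 <- r2,r5: IF@2 ID@3 stall=0 (-) EX@4 MEM@5 WB@6
I2 sub r4 <- r2,r2: IF@3 ID@4 stall=2 (RAW on I1.r2 (WB@6)) EX@7 MEM@8 WB@9
I3 mul r3 <- r4,r4: IF@4 ID@7 stall=2 (RAW on I2.r4 (WB@9)) EX@10 MEM@11 WB@12
I4 ld r3 <- r2: IF@7 ID@10 stall=0 (-) EX@11 MEM@12 WB@13
I5 sub r2 <- r2,r1: IF@10 ID@11 stall=0 (-) EX@12 MEM@13 WB@14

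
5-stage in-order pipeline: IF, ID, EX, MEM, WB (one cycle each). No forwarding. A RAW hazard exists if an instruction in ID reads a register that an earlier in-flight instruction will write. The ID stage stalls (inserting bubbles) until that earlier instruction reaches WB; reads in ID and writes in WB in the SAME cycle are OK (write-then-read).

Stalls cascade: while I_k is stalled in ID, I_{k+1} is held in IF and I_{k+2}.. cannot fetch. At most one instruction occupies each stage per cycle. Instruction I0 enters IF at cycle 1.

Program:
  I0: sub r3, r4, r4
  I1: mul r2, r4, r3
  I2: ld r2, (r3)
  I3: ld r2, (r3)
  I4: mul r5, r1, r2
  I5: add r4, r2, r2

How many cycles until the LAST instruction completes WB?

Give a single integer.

Answer: 14

Derivation:
I0 sub r3 <- r4,r4: IF@1 ID@2 stall=0 (-) EX@3 MEM@4 WB@5
I1 mul r2 <- r4,r3: IF@2 ID@3 stall=2 (RAW on I0.r3 (WB@5)) EX@6 MEM@7 WB@8
I2 ld r2 <- r3: IF@3 ID@6 stall=0 (-) EX@7 MEM@8 WB@9
I3 ld r2 <- r3: IF@6 ID@7 stall=0 (-) EX@8 MEM@9 WB@10
I4 mul r5 <- r1,r2: IF@7 ID@8 stall=2 (RAW on I3.r2 (WB@10)) EX@11 MEM@12 WB@13
I5 add r4 <- r2,r2: IF@8 ID@11 stall=0 (-) EX@12 MEM@13 WB@14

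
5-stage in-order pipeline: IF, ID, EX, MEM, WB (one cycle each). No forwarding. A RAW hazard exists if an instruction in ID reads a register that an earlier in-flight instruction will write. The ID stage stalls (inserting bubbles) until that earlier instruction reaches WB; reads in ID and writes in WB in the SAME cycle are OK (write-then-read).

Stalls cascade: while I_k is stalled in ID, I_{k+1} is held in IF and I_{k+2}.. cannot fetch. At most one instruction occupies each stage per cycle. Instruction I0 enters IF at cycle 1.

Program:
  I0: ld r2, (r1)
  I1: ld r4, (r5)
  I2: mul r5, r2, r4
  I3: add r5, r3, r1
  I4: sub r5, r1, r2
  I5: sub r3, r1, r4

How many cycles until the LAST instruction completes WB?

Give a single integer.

I0 ld r2 <- r1: IF@1 ID@2 stall=0 (-) EX@3 MEM@4 WB@5
I1 ld r4 <- r5: IF@2 ID@3 stall=0 (-) EX@4 MEM@5 WB@6
I2 mul r5 <- r2,r4: IF@3 ID@4 stall=2 (RAW on I1.r4 (WB@6)) EX@7 MEM@8 WB@9
I3 add r5 <- r3,r1: IF@4 ID@7 stall=0 (-) EX@8 MEM@9 WB@10
I4 sub r5 <- r1,r2: IF@7 ID@8 stall=0 (-) EX@9 MEM@10 WB@11
I5 sub r3 <- r1,r4: IF@8 ID@9 stall=0 (-) EX@10 MEM@11 WB@12

Answer: 12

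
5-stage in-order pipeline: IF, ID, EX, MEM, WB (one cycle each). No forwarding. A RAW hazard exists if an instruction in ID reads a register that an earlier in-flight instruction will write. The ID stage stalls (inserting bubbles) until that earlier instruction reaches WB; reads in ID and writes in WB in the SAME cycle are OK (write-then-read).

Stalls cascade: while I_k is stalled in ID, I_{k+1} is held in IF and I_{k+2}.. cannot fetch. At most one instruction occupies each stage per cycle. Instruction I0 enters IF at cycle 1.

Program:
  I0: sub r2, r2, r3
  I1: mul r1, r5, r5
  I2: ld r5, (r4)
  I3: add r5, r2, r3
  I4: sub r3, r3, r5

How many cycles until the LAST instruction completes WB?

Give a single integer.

I0 sub r2 <- r2,r3: IF@1 ID@2 stall=0 (-) EX@3 MEM@4 WB@5
I1 mul r1 <- r5,r5: IF@2 ID@3 stall=0 (-) EX@4 MEM@5 WB@6
I2 ld r5 <- r4: IF@3 ID@4 stall=0 (-) EX@5 MEM@6 WB@7
I3 add r5 <- r2,r3: IF@4 ID@5 stall=0 (-) EX@6 MEM@7 WB@8
I4 sub r3 <- r3,r5: IF@5 ID@6 stall=2 (RAW on I3.r5 (WB@8)) EX@9 MEM@10 WB@11

Answer: 11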